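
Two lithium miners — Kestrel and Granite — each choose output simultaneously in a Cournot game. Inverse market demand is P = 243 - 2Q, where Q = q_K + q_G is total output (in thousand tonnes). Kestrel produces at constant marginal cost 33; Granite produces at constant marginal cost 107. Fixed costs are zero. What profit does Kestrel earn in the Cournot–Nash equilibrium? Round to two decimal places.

4480.89

Kestrel's profit: π_K = (243 - 2Q)q_K - (33q_K). Setting ∂π_K/∂q_K = 0: 210 - 4q_K - 2(q_G) = 0.
Granite's profit: π_G = (243 - 2Q)q_G - (107q_G). Setting ∂π_G/∂q_G = 0: 136 - 4q_G - 2(q_K) = 0.
Rearranging gives the reaction functions q_K = (210 - 2q_G)/4 and q_G = (136 - 2q_K)/4.
Substituting one into the other gives q_K = 142/3 and q_G = 31/3.
Price P = 243 - 2·(173/3) = 383/3.
Kestrel's profit: (383/3 - 33)·(142/3) = 4480.8889.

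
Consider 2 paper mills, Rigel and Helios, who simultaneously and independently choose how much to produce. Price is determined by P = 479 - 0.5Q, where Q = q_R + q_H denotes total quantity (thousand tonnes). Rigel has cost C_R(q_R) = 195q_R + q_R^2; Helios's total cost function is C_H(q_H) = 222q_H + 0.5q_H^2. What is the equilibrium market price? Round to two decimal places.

Rigel's profit: π_R = (479 - 0.5Q)q_R - (195q_R + q_R²). Setting ∂π_R/∂q_R = 0: 284 - 3q_R - (1/2)(q_H) = 0.
Helios's profit: π_H = (479 - 0.5Q)q_H - (222q_H + (1/2)q_H²). Setting ∂π_H/∂q_H = 0: 257 - 2q_H - (1/2)(q_R) = 0.
Rearranging gives the reaction functions q_R = (284 - (1/2)q_H)/3 and q_H = (257 - (1/2)q_R)/2.
Substituting one into the other gives q_R = 1758/23 and q_H = 109.3913.
Total output Q = 185.8261, so price P = 479 - (1/2)·185.8261 = 386.0870.

386.09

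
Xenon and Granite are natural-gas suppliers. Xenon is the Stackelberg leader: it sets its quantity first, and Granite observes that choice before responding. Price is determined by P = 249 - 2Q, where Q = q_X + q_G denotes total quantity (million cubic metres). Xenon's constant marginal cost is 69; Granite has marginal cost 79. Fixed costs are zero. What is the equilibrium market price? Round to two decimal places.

The follower Granite best-responds to any q_X: π_G = (249 - 2Q)q_G - 79q_G.
∂π_G/∂q_G = 170 - 2q_X - 4q_G = 0 gives the reaction function q_G = (170 - 2q_X)/4.
The leader anticipates this reaction. Substituting into P = 249 - 2Q gives P = 164 - q_X, so π_X = (164 - q_X)q_X - 69q_X.
Leader FOC: 95 - 2q_X = 0, so q_X = 95/2.
Then q_G = (170 - 2·(95/2))/4 = 75/4.
Total output Q = 265/4, so price P = 249 - 2·(265/4) = 233/2.

116.50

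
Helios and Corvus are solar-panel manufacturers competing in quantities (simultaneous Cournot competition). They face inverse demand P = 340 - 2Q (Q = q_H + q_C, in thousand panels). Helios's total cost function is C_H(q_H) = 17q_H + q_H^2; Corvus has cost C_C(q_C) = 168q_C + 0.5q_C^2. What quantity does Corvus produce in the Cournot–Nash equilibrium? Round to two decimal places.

Helios's profit: π_H = (340 - 2Q)q_H - (17q_H + q_H²). Setting ∂π_H/∂q_H = 0: 323 - 6q_H - 2(q_C) = 0.
Corvus's profit: π_C = (340 - 2Q)q_C - (168q_C + (1/2)q_C²). Setting ∂π_C/∂q_C = 0: 172 - 5q_C - 2(q_H) = 0.
Best responses: q_H = (323 - 2q_C)/6, q_C = (172 - 2q_H)/5.
Solving the pair: q_H = 1271/26, q_C = 193/13.

14.85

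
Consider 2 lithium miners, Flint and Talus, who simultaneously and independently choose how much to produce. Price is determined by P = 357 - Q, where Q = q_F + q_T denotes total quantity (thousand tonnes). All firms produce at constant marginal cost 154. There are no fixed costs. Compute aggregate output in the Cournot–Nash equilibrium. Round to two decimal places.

135.33

A representative firm's profit is π_i = q_i(357 - Q) - 154q_i.
First-order condition (treating rivals' output as given): 203 - 2q_i - q_j = 0.
With identical firms every q_j equals q_i, so q_j = q_i and 203 = 3q_i, giving q_i = 203/3.
Total output Q = 203/3 + 203/3 = 406/3.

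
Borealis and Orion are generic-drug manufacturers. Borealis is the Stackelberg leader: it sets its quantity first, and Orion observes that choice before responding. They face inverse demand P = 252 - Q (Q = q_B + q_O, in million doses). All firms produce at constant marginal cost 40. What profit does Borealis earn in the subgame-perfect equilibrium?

Solve by backward induction. Given q_B, the follower Orion maximises π_O = (252 - q_B - q_O)q_O - 40q_O.
Follower FOC: 212 - q_B - 2q_O = 0, so q_O(q_B) = (212 - q_B)/2.
The leader anticipates this reaction. Substituting into P = 252 - Q gives P = 146 - (1/2)q_B, so π_B = (146 - (1/2)q_B)q_B - 40q_B.
The leader's first-order condition 106 - q_B = 0 yields q_B = 106.
Then q_O = (212 - 106)/2 = 53.
Price P = 252 - 159 = 93.
Borealis's profit: (93 - 40)·106 = 5618.

5618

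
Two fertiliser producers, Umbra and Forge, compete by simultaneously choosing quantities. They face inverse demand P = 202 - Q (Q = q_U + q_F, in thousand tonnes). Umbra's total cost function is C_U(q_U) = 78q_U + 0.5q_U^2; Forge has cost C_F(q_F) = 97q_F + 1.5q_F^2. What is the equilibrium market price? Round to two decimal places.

Umbra's profit: π_U = (202 - Q)q_U - (78q_U + (1/2)q_U²). Setting ∂π_U/∂q_U = 0: 124 - 3q_U - (q_F) = 0.
Forge's profit: π_F = (202 - Q)q_F - (97q_F + (3/2)q_F²). Setting ∂π_F/∂q_F = 0: 105 - 5q_F - (q_U) = 0.
Best responses: q_U = (124 - q_F)/3, q_F = (105 - q_U)/5.
Substituting one into the other gives q_U = 515/14 and q_F = 191/14.
Total output Q = 353/7, so price P = 202 - 353/7 = 1061/7.

151.57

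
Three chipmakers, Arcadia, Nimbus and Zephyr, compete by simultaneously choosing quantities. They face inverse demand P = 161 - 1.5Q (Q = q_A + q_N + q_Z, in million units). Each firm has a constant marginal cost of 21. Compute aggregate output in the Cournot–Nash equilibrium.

70

Each firm earns π_i = (161 - 1.5Q)q_i - 21q_i.
Setting ∂π_i/∂q_i = 0 with rivals' quantities fixed: 140 - 3q_i - (3/2)·Σ_{j≠i} q_j = 0.
With identical firms every q_j equals q_i, so Σ_{j≠i} q_j = 2q_i and 140 = 6q_i, giving q_i = 70/3.
Total output Q = 70/3 + 70/3 + 70/3 = 70.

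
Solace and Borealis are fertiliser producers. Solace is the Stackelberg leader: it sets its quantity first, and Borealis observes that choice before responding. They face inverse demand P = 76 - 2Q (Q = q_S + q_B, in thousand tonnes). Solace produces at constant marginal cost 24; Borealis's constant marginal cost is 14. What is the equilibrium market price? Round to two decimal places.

34.50

Solve by backward induction. Given q_S, the follower Borealis maximises π_B = (76 - 2q_S - 2q_B)q_B - 14q_B.
Setting the follower's marginal profit to zero, 62 - 2q_S - 4q_B = 0, i.e. q_B = (62 - 2q_S)/4.
The leader anticipates this reaction. Substituting into P = 76 - 2Q gives P = 45 - q_S, so π_S = (45 - q_S)q_S - 24q_S.
The leader's first-order condition 21 - 2q_S = 0 yields q_S = 21/2.
Then q_B = (62 - 2·(21/2))/4 = 41/4.
Total output Q = 83/4, so price P = 76 - 2·(83/4) = 69/2.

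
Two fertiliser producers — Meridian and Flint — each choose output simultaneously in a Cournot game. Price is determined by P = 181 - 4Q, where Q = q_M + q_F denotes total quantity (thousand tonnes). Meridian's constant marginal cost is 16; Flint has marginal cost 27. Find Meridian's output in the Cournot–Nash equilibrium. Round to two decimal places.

14.67

Meridian's profit: π_M = (181 - 4Q)q_M - (16q_M). Setting ∂π_M/∂q_M = 0: 165 - 8q_M - 4(q_F) = 0.
Flint's profit: π_F = (181 - 4Q)q_F - (27q_F). Setting ∂π_F/∂q_F = 0: 154 - 8q_F - 4(q_M) = 0.
Best responses: q_M = (165 - 4q_F)/8, q_F = (154 - 4q_M)/8.
Solving the pair: q_M = 44/3, q_F = 143/12.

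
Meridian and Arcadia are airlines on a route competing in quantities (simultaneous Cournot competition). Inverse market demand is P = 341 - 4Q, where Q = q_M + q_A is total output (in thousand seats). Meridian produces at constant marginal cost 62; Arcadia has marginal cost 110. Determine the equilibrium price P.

171

Meridian's profit: π_M = (341 - 4Q)q_M - (62q_M). Setting ∂π_M/∂q_M = 0: 279 - 8q_M - 4(q_A) = 0.
Arcadia's profit: π_A = (341 - 4Q)q_A - (110q_A). Setting ∂π_A/∂q_A = 0: 231 - 8q_A - 4(q_M) = 0.
So q_M = (279 - 4q_A)/8 and q_A = (231 - 4q_M)/8.
Substituting one into the other gives q_M = 109/4 and q_A = 61/4.
Total output Q = 85/2, so price P = 341 - 4·(85/2) = 171.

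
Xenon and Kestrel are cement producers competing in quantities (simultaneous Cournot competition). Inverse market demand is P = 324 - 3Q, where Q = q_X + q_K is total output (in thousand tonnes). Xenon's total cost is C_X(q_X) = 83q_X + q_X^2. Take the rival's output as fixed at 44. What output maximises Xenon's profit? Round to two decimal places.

With the rival's output fixed at 44, Xenon's profit is π_X = (324 - 3·44 - 3q_X)q_X - (83q_X + q_X²) = (192 - 3q_X)q_X - (83q_X + q_X²).
∂π_X/∂q_X = 109 - 8q_X = 0, so q_X = 109/8.

13.63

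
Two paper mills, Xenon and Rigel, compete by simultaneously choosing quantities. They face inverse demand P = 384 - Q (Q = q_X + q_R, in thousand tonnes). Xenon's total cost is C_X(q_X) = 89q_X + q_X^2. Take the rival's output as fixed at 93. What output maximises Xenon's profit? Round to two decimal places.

50.50

With the rival's output fixed at 93, Xenon's profit is π_X = (384 - 93 - q_X)q_X - (89q_X + q_X²) = (291 - q_X)q_X - (89q_X + q_X²).
∂π_X/∂q_X = 202 - 4q_X = 0, so q_X = 101/2.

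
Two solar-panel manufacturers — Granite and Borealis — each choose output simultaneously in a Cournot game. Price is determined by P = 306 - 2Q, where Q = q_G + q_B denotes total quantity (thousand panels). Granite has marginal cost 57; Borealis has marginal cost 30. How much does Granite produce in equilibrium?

Granite's profit: π_G = (306 - 2Q)q_G - (57q_G). Setting ∂π_G/∂q_G = 0: 249 - 4q_G - 2(q_B) = 0.
Borealis's first-order condition: 276 - 4q_B - 2(q_G) = 0.
Rearranging gives the reaction functions q_G = (249 - 2q_B)/4 and q_B = (276 - 2q_G)/4.
Substituting one into the other gives q_G = 37 and q_B = 101/2.

37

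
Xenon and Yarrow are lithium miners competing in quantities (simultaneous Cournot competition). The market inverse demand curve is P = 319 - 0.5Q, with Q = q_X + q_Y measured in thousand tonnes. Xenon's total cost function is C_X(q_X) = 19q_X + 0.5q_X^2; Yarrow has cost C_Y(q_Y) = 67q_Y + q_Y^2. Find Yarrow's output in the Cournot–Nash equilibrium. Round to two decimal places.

Xenon's profit: π_X = (319 - 0.5Q)q_X - (19q_X + (1/2)q_X²). Setting ∂π_X/∂q_X = 0: 300 - 2q_X - (1/2)(q_Y) = 0.
Yarrow's first-order condition: 252 - 3q_Y - (1/2)(q_X) = 0.
Rearranging gives the reaction functions q_X = (300 - (1/2)q_Y)/2 and q_Y = (252 - (1/2)q_X)/3.
Solving the pair: q_X = 134.6087, q_Y = 1416/23.

61.57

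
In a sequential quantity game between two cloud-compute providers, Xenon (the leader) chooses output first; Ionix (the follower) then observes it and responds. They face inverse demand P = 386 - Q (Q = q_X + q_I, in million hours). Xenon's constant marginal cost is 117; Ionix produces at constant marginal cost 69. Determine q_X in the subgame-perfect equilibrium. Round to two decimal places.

Solve by backward induction. Given q_X, the follower Ionix maximises π_I = (386 - q_X - q_I)q_I - 69q_I.
Follower FOC: 317 - q_X - 2q_I = 0, so q_I(q_X) = (317 - q_X)/2.
The leader anticipates this reaction. Substituting into P = 386 - Q gives P = 455/2 - (1/2)q_X, so π_X = (455/2 - (1/2)q_X)q_X - 117q_X.
Maximising: ∂π_X/∂q_X = 221/2 - q_X = 0, giving q_X = 221/2.
Then q_I = (317 - 221/2)/2 = 413/4.

110.50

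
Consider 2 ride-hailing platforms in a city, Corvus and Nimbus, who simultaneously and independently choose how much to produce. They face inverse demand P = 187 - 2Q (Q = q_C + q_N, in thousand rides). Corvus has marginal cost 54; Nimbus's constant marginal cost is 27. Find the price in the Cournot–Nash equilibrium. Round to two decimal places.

89.33

Corvus's profit: π_C = (187 - 2Q)q_C - (54q_C). Setting ∂π_C/∂q_C = 0: 133 - 4q_C - 2(q_N) = 0.
Nimbus's profit: π_N = (187 - 2Q)q_N - (27q_N). Setting ∂π_N/∂q_N = 0: 160 - 4q_N - 2(q_C) = 0.
Best responses: q_C = (133 - 2q_N)/4, q_N = (160 - 2q_C)/4.
Substituting one into the other gives q_C = 53/3 and q_N = 187/6.
Total output Q = 293/6, so price P = 187 - 2·(293/6) = 268/3.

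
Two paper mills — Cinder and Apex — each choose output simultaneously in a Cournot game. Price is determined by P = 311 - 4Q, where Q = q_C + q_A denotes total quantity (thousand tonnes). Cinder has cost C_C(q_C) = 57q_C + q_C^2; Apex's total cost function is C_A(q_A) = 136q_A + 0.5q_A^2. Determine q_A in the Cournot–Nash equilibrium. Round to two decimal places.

Cinder's profit: π_C = (311 - 4Q)q_C - (57q_C + q_C²). Setting ∂π_C/∂q_C = 0: 254 - 10q_C - 4(q_A) = 0.
Apex's first-order condition: 175 - 9q_A - 4(q_C) = 0.
Rearranging gives the reaction functions q_C = (254 - 4q_A)/10 and q_A = (175 - 4q_C)/9.
Substituting one into the other gives q_C = 793/37 and q_A = 367/37.

9.92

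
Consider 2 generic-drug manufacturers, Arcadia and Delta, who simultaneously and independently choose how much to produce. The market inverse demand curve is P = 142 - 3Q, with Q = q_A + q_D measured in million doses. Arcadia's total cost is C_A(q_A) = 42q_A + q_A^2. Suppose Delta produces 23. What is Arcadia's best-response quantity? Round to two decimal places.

With the rival's output fixed at 23, Arcadia's profit is π_A = (142 - 3·23 - 3q_A)q_A - (42q_A + q_A²) = (73 - 3q_A)q_A - (42q_A + q_A²).
∂π_A/∂q_A = 31 - 8q_A = 0, so q_A = 31/8.

3.88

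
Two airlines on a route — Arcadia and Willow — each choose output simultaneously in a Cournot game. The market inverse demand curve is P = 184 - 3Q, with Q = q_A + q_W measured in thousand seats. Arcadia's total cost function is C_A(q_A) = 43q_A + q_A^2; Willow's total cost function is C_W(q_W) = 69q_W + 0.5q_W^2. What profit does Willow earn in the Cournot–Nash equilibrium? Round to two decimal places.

Arcadia's profit: π_A = (184 - 3Q)q_A - (43q_A + q_A²). Setting ∂π_A/∂q_A = 0: 141 - 8q_A - 3(q_W) = 0.
Willow's profit: π_W = (184 - 3Q)q_W - (69q_W + (1/2)q_W²). Setting ∂π_W/∂q_W = 0: 115 - 7q_W - 3(q_A) = 0.
So q_A = (141 - 3q_W)/8 and q_W = (115 - 3q_A)/7.
Solving the pair: q_A = 642/47, q_W = 497/47.
Price P = 184 - 3·(1139/47) = 111.2979.
Willow's profit: 111.2979·(497/47) - 69·(497/47) - (1/2)(497/47)² = 391.3678.

391.37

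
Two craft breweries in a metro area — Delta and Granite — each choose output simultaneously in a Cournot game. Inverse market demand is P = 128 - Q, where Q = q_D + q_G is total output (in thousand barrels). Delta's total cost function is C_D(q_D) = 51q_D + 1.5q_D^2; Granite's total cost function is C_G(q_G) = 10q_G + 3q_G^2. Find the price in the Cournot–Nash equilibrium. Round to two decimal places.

Delta's profit: π_D = (128 - Q)q_D - (51q_D + (3/2)q_D²). Setting ∂π_D/∂q_D = 0: 77 - 5q_D - (q_G) = 0.
Granite's first-order condition: 118 - 8q_G - (q_D) = 0.
So q_D = (77 - q_G)/5 and q_G = (118 - q_D)/8.
Substituting one into the other gives q_D = 166/13 and q_G = 171/13.
Total output Q = 337/13, so price P = 128 - 337/13 = 1327/13.

102.08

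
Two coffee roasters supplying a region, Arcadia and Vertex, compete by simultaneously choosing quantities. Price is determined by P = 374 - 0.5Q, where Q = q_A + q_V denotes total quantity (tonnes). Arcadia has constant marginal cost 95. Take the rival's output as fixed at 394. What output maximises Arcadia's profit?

With the rival's output fixed at 394, Arcadia's profit is π_A = (374 - (1/2)·394 - (1/2)q_A)q_A - (95q_A) = (177 - (1/2)q_A)q_A - (95q_A).
∂π_A/∂q_A = 82 - q_A = 0, so q_A = 82.

82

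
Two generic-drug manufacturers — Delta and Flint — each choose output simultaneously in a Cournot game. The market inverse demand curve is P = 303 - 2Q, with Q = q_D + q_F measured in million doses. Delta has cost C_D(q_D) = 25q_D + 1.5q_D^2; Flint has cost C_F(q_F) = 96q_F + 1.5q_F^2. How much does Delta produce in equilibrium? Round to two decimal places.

Delta's profit: π_D = (303 - 2Q)q_D - (25q_D + (3/2)q_D²). Setting ∂π_D/∂q_D = 0: 278 - 7q_D - 2(q_F) = 0.
Flint's first-order condition: 207 - 7q_F - 2(q_D) = 0.
Rearranging gives the reaction functions q_D = (278 - 2q_F)/7 and q_F = (207 - 2q_D)/7.
Solving the pair: q_D = 1532/45, q_F = 893/45.

34.04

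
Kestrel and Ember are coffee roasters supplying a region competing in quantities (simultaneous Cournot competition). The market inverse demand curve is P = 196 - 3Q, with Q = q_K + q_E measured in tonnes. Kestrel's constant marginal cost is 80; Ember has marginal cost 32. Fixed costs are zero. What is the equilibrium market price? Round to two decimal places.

Kestrel's profit: π_K = (196 - 3Q)q_K - (80q_K). Setting ∂π_K/∂q_K = 0: 116 - 6q_K - 3(q_E) = 0.
Ember's profit: π_E = (196 - 3Q)q_E - (32q_E). Setting ∂π_E/∂q_E = 0: 164 - 6q_E - 3(q_K) = 0.
Best responses: q_K = (116 - 3q_E)/6, q_E = (164 - 3q_K)/6.
Solving the pair: q_K = 68/9, q_E = 212/9.
Total output Q = 280/9, so price P = 196 - 3·(280/9) = 308/3.

102.67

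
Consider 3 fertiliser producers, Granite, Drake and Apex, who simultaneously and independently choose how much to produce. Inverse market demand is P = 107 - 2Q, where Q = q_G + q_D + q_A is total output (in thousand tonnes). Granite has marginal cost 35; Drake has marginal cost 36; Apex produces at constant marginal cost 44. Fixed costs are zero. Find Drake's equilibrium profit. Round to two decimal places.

Granite's profit: π_G = (107 - 2Q)q_G - (35q_G). Setting ∂π_G/∂q_G = 0: 72 - 4q_G - 2(q_D + q_A) = 0.
Drake's first-order condition: 71 - 4q_D - 2(q_G + q_A) = 0.
Apex's profit: π_A = (107 - 2Q)q_A - (44q_A). Setting ∂π_A/∂q_A = 0: 63 - 4q_A - 2(q_G + q_D) = 0.
Adding the 3 conditions: 206 − 4Q − 4Q = 0, i.e. Q = 103/4.
Back-substituting: q_G = (72 − 103/2)/2 = 41/4, q_D = (71 − 103/2)/2 = 39/4, q_A = (63 − 103/2)/2 = 23/4.
Price P = 107 - 2·(103/4) = 111/2.
Drake's profit: (111/2 - 36)·(39/4) = 1521/8.

190.13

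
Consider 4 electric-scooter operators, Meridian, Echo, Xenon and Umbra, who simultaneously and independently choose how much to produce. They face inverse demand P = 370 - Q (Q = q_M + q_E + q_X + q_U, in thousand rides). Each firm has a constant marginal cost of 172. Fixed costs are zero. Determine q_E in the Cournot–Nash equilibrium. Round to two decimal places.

A representative firm's profit is π_i = q_i(370 - Q) - 172q_i.
First-order condition (treating rivals' output as given): 198 - 2q_i - Σ_{j≠i} q_j = 0.
By symmetry each firm produces the same amount; substituting Σ_{j≠i} q_j = 3q_i yields q_i = 198/5.

39.60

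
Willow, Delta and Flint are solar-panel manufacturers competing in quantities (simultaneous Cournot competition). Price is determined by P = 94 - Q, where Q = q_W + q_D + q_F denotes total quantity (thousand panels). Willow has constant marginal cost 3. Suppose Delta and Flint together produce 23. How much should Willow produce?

With rivals' combined output fixed at 23, Willow's profit is π_W = (94 - 23 - q_W)q_W - (3q_W) = (71 - q_W)q_W - (3q_W).
∂π_W/∂q_W = 68 - 2q_W = 0, so q_W = 34.

34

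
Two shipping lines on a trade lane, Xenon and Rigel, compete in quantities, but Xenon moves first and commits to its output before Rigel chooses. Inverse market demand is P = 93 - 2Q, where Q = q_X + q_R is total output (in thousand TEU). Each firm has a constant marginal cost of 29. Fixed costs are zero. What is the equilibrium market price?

The follower Rigel best-responds to any q_X: π_R = (93 - 2Q)q_R - 29q_R.
Setting the follower's marginal profit to zero, 64 - 2q_X - 4q_R = 0, i.e. q_R = (64 - 2q_X)/4.
The leader anticipates this reaction. Substituting into P = 93 - 2Q gives P = 61 - q_X, so π_X = (61 - q_X)q_X - 29q_X.
The leader's first-order condition 32 - 2q_X = 0 yields q_X = 16.
Then q_R = (64 - 2·16)/4 = 8.
Total output Q = 24, so price P = 93 - 2·24 = 45.

45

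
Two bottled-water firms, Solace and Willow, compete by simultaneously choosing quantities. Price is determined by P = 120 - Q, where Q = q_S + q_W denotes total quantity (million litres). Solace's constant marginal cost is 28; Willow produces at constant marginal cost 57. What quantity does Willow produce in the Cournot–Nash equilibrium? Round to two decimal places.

Solace's profit: π_S = (120 - Q)q_S - (28q_S). Setting ∂π_S/∂q_S = 0: 92 - 2q_S - (q_W) = 0.
Willow's profit: π_W = (120 - Q)q_W - (57q_W). Setting ∂π_W/∂q_W = 0: 63 - 2q_W - (q_S) = 0.
Rearranging gives the reaction functions q_S = (92 - q_W)/2 and q_W = (63 - q_S)/2.
Substituting one into the other gives q_S = 121/3 and q_W = 34/3.

11.33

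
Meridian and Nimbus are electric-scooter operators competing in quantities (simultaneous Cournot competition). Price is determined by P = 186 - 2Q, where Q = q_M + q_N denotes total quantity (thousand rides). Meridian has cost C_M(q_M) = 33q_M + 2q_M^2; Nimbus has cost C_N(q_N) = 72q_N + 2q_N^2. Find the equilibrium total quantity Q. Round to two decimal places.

26.70

Meridian's profit: π_M = (186 - 2Q)q_M - (33q_M + 2q_M²). Setting ∂π_M/∂q_M = 0: 153 - 8q_M - 2(q_N) = 0.
Nimbus's first-order condition: 114 - 8q_N - 2(q_M) = 0.
Rearranging gives the reaction functions q_M = (153 - 2q_N)/8 and q_N = (114 - 2q_M)/8.
Solving the pair: q_M = 83/5, q_N = 101/10.
Total output Q = 83/5 + 101/10 = 267/10.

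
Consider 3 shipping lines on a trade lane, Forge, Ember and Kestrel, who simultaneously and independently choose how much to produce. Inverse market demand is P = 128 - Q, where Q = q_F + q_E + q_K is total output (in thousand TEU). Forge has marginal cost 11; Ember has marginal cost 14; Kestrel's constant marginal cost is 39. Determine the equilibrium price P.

48

Forge's profit: π_F = (128 - Q)q_F - (11q_F). Setting ∂π_F/∂q_F = 0: 117 - 2q_F - (q_E + q_K) = 0.
Ember's first-order condition: 114 - 2q_E - (q_F + q_K) = 0.
Kestrel's first-order condition: 89 - 2q_K - (q_F + q_E) = 0.
Adding the 3 first-order conditions: 320 − 4Q = 0, so Q = 80.
Back-substituting: q_F = (117 − 80) = 37, q_E = (114 − 80) = 34, q_K = (89 − 80) = 9.
Total output Q = 80, so price P = 128 - 80 = 48.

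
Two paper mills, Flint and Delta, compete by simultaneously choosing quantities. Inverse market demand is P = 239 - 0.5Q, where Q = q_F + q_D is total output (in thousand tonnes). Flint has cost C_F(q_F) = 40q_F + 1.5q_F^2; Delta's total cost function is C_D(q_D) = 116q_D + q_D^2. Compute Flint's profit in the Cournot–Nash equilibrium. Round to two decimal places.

Flint's profit: π_F = (239 - 0.5Q)q_F - (40q_F + (3/2)q_F²). Setting ∂π_F/∂q_F = 0: 199 - 4q_F - (1/2)(q_D) = 0.
Delta's profit: π_D = (239 - 0.5Q)q_D - (116q_D + q_D²). Setting ∂π_D/∂q_D = 0: 123 - 3q_D - (1/2)(q_F) = 0.
Rearranging gives the reaction functions q_F = (199 - (1/2)q_D)/4 and q_D = (123 - (1/2)q_F)/3.
Solving the pair: q_F = 45.5745, q_D = 1570/47.
Price P = 239 - (1/2)·78.9787 = 199.5106.
Flint's profit: 199.5106·45.5745 - 40·45.5745 - (3/2)·45.5745² = 4154.0643.

4154.06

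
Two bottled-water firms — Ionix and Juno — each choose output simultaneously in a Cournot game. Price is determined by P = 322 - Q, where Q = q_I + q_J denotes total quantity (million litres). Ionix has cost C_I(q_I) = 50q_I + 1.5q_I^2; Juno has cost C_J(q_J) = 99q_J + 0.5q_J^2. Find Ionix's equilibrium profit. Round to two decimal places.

4485.32

Ionix's profit: π_I = (322 - Q)q_I - (50q_I + (3/2)q_I²). Setting ∂π_I/∂q_I = 0: 272 - 5q_I - (q_J) = 0.
Juno's profit: π_J = (322 - Q)q_J - (99q_J + (1/2)q_J²). Setting ∂π_J/∂q_J = 0: 223 - 3q_J - (q_I) = 0.
Rearranging gives the reaction functions q_I = (272 - q_J)/5 and q_J = (223 - q_I)/3.
Substituting one into the other gives q_I = 593/14 and q_J = 843/14.
Price P = 322 - 718/7 = 1536/7.
Ionix's profit: (1536/7)·(593/14) - 50·(593/14) - (3/2)(593/14)² = 4485.3189.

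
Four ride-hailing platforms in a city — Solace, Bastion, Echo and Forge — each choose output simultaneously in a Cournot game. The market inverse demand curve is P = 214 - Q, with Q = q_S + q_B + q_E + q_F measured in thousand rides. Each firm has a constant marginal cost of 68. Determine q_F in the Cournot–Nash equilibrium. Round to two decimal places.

Each firm earns π_i = (214 - Q)q_i - 68q_i.
Setting ∂π_i/∂q_i = 0 with rivals' quantities fixed: 146 - 2q_i - Σ_{j≠i} q_j = 0.
By symmetry each firm produces the same amount; substituting Σ_{j≠i} q_j = 3q_i yields q_i = 146/5.

29.20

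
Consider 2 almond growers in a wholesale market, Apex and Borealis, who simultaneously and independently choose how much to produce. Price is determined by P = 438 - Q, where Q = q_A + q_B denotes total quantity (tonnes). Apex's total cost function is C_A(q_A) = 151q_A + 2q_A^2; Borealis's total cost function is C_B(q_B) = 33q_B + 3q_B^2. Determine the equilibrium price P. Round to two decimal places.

Apex's profit: π_A = (438 - Q)q_A - (151q_A + 2q_A²). Setting ∂π_A/∂q_A = 0: 287 - 6q_A - (q_B) = 0.
Borealis's first-order condition: 405 - 8q_B - (q_A) = 0.
Best responses: q_A = (287 - q_B)/6, q_B = (405 - q_A)/8.
Substituting one into the other gives q_A = 1891/47 and q_B = 45.5957.
Total output Q = 85.8298, so price P = 438 - 85.8298 = 352.1702.

352.17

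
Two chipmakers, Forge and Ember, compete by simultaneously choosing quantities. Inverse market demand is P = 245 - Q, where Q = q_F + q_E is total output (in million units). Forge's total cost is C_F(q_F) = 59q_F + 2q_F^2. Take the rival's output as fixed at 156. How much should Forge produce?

With the rival's output fixed at 156, Forge's profit is π_F = (245 - 156 - q_F)q_F - (59q_F + 2q_F²) = (89 - q_F)q_F - (59q_F + 2q_F²).
∂π_F/∂q_F = 30 - 6q_F = 0, so q_F = 5.

5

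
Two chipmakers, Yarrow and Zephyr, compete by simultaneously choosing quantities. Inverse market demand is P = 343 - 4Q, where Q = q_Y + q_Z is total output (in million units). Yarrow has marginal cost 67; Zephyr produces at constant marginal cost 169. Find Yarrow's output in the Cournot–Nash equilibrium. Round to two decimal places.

31.50

Yarrow's profit: π_Y = (343 - 4Q)q_Y - (67q_Y). Setting ∂π_Y/∂q_Y = 0: 276 - 8q_Y - 4(q_Z) = 0.
Zephyr's profit: π_Z = (343 - 4Q)q_Z - (169q_Z). Setting ∂π_Z/∂q_Z = 0: 174 - 8q_Z - 4(q_Y) = 0.
Rearranging gives the reaction functions q_Y = (276 - 4q_Z)/8 and q_Z = (174 - 4q_Y)/8.
Solving the pair: q_Y = 63/2, q_Z = 6.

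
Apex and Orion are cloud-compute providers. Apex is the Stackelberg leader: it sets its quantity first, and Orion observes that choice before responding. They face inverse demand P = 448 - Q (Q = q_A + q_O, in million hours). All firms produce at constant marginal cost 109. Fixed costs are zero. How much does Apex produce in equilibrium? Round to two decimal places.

169.50

The follower Orion best-responds to any q_A: π_O = (448 - Q)q_O - 109q_O.
Follower FOC: 339 - q_A - 2q_O = 0, so q_O(q_A) = (339 - q_A)/2.
Apex substitutes q_O(q_A) into its own profit: π_A = q_A(448 - q_A - (339 - q_A)/2) - 109q_A = (557/2 - (1/2)q_A)q_A - 109q_A.
The leader's first-order condition 339/2 - q_A = 0 yields q_A = 339/2.
Then q_O = (339 - 339/2)/2 = 339/4.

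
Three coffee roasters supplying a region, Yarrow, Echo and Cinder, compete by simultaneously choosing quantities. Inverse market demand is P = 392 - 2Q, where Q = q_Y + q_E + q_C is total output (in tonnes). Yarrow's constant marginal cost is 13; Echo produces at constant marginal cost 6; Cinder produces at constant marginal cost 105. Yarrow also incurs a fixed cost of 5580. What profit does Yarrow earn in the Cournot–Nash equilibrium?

1148

Yarrow's profit: π_Y = (392 - 2Q)q_Y - (13q_Y). Setting ∂π_Y/∂q_Y = 0: 379 - 4q_Y - 2(q_E + q_C) = 0.
Echo's first-order condition: 386 - 4q_E - 2(q_Y + q_C) = 0.
Cinder's first-order condition: 287 - 4q_C - 2(q_Y + q_E) = 0.
Summing all 3 equations gives 1052 − 8Q = 0, hence Q = 263/2.
Back-substituting: q_Y = (379 − 263)/2 = 58, q_E = (386 − 263)/2 = 123/2, q_C = (287 − 263)/2 = 12.
Price P = 392 - 2·(263/2) = 129.
Yarrow's profit: (129 - 13)·58 - 5580 = 1148.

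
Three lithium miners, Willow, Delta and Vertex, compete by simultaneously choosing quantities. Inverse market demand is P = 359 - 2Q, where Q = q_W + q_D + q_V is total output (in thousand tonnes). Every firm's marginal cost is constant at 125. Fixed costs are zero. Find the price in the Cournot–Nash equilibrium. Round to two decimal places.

Each firm earns π_i = (359 - 2Q)q_i - 125q_i.
Setting ∂π_i/∂q_i = 0 with rivals' quantities fixed: 234 - 4q_i - 2·Σ_{j≠i} q_j = 0.
With identical firms every q_j equals q_i, so Σ_{j≠i} q_j = 2q_i and 234 = 8q_i, giving q_i = 117/4.
Total output Q = 351/4, so price P = 359 - 2·(351/4) = 367/2.

183.50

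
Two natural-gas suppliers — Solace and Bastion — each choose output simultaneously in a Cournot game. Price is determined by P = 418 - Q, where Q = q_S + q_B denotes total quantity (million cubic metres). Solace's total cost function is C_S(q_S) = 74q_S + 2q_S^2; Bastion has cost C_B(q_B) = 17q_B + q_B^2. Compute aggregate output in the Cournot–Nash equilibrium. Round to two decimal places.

132.04

Solace's profit: π_S = (418 - Q)q_S - (74q_S + 2q_S²). Setting ∂π_S/∂q_S = 0: 344 - 6q_S - (q_B) = 0.
Bastion's first-order condition: 401 - 4q_B - (q_S) = 0.
Rearranging gives the reaction functions q_S = (344 - q_B)/6 and q_B = (401 - q_S)/4.
Substituting one into the other gives q_S = 975/23 and q_B = 89.6522.
Total output Q = 975/23 + 89.6522 = 132.0435.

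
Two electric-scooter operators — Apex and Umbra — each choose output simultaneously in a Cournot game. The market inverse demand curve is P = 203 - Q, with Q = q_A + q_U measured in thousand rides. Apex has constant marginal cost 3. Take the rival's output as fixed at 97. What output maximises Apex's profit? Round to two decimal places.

With the rival's output fixed at 97, Apex's profit is π_A = (203 - 97 - q_A)q_A - (3q_A) = (106 - q_A)q_A - (3q_A).
∂π_A/∂q_A = 103 - 2q_A = 0, so q_A = 103/2.

51.50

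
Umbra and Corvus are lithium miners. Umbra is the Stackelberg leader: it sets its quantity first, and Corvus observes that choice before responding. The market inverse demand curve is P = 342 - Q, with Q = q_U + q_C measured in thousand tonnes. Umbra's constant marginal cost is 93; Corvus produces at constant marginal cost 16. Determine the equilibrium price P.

136

The follower Corvus best-responds to any q_U: π_C = (342 - Q)q_C - 16q_C.
Follower FOC: 326 - q_U - 2q_C = 0, so q_C(q_U) = (326 - q_U)/2.
The leader anticipates this reaction. Substituting into P = 342 - Q gives P = 179 - (1/2)q_U, so π_U = (179 - (1/2)q_U)q_U - 93q_U.
The leader's first-order condition 86 - q_U = 0 yields q_U = 86.
Then q_C = (326 - 86)/2 = 120.
Total output Q = 206, so price P = 342 - 206 = 136.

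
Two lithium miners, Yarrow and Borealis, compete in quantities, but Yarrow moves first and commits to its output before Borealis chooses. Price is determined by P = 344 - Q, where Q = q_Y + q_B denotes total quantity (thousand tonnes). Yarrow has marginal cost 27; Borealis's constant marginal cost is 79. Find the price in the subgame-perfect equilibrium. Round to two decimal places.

The follower Borealis best-responds to any q_Y: π_B = (344 - Q)q_B - 79q_B.
Setting the follower's marginal profit to zero, 265 - q_Y - 2q_B = 0, i.e. q_B = (265 - q_Y)/2.
Yarrow substitutes q_B(q_Y) into its own profit: π_Y = q_Y(344 - q_Y - (265 - q_Y)/2) - 27q_Y = (423/2 - (1/2)q_Y)q_Y - 27q_Y.
The leader's first-order condition 369/2 - q_Y = 0 yields q_Y = 369/2.
Then q_B = (265 - 369/2)/2 = 161/4.
Total output Q = 899/4, so price P = 344 - 899/4 = 477/4.

119.25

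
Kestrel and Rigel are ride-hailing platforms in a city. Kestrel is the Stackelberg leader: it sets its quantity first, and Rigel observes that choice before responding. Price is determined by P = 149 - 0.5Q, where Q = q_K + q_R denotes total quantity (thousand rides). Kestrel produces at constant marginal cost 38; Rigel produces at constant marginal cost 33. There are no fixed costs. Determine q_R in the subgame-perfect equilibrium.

Solve by backward induction. Given q_K, the follower Rigel maximises π_R = (149 - (1/2)q_K - (1/2)q_R)q_R - 33q_R.
Setting the follower's marginal profit to zero, 116 - (1/2)q_K - q_R = 0, i.e. q_R = (116 - (1/2)q_K).
The leader anticipates this reaction. Substituting into P = 149 - 0.5Q gives P = 91 - (1/4)q_K, so π_K = (91 - (1/4)q_K)q_K - 38q_K.
Maximising: ∂π_K/∂q_K = 53 - (1/2)q_K = 0, giving q_K = 106.
Then q_R = (116 - (1/2)·106) = 63.

63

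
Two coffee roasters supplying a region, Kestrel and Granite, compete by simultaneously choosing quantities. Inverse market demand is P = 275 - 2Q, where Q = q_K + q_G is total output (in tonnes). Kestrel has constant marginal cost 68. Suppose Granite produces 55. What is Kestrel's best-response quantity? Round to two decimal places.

24.25

With the rival's output fixed at 55, Kestrel's profit is π_K = (275 - 2·55 - 2q_K)q_K - (68q_K) = (165 - 2q_K)q_K - (68q_K).
∂π_K/∂q_K = 97 - 4q_K = 0, so q_K = 97/4.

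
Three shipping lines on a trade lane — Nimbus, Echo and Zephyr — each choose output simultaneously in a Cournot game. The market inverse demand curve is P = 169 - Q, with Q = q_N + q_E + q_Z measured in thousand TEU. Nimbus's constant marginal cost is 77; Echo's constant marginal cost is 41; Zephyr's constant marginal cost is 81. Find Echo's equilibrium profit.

Nimbus's profit: π_N = (169 - Q)q_N - (77q_N). Setting ∂π_N/∂q_N = 0: 92 - 2q_N - (q_E + q_Z) = 0.
Echo's first-order condition: 128 - 2q_E - (q_N + q_Z) = 0.
Zephyr's first-order condition: 88 - 2q_Z - (q_N + q_E) = 0.
Adding the 3 conditions: 308 − 2Q − 2Q = 0, i.e. Q = 77.
Back-substituting: q_N = (92 − 77) = 15, q_E = (128 − 77) = 51, q_Z = (88 − 77) = 11.
Price P = 169 - 77 = 92.
Echo's profit: (92 - 41)·51 = 2601.

2601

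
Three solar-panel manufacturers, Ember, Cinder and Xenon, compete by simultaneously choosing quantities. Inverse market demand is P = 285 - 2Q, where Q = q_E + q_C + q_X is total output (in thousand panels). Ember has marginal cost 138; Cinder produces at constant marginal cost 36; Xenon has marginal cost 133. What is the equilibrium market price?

Ember's profit: π_E = (285 - 2Q)q_E - (138q_E). Setting ∂π_E/∂q_E = 0: 147 - 4q_E - 2(q_C + q_X) = 0.
Cinder's first-order condition: 249 - 4q_C - 2(q_E + q_X) = 0.
Xenon's first-order condition: 152 - 4q_X - 2(q_E + q_C) = 0.
Adding the 3 first-order conditions: 548 − 8Q = 0, so Q = 137/2.
Back-substituting: q_E = (147 − 137)/2 = 5, q_C = (249 − 137)/2 = 56, q_X = (152 − 137)/2 = 15/2.
Total output Q = 137/2, so price P = 285 - 2·(137/2) = 148.

148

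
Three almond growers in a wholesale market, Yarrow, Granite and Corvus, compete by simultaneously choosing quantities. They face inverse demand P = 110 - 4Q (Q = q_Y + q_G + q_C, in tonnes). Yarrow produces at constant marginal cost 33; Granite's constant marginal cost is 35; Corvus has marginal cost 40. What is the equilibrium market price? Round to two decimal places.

Yarrow's profit: π_Y = (110 - 4Q)q_Y - (33q_Y). Setting ∂π_Y/∂q_Y = 0: 77 - 8q_Y - 4(q_G + q_C) = 0.
Granite's profit: π_G = (110 - 4Q)q_G - (35q_G). Setting ∂π_G/∂q_G = 0: 75 - 8q_G - 4(q_Y + q_C) = 0.
Corvus's profit: π_C = (110 - 4Q)q_C - (40q_C). Setting ∂π_C/∂q_C = 0: 70 - 8q_C - 4(q_Y + q_G) = 0.
Summing all 3 equations gives 222 − 16Q = 0, hence Q = 111/8.
Back-substituting: q_Y = (77 − 111/2)/4 = 43/8, q_G = (75 − 111/2)/4 = 39/8, q_C = (70 − 111/2)/4 = 29/8.
Total output Q = 111/8, so price P = 110 - 4·(111/8) = 109/2.

54.50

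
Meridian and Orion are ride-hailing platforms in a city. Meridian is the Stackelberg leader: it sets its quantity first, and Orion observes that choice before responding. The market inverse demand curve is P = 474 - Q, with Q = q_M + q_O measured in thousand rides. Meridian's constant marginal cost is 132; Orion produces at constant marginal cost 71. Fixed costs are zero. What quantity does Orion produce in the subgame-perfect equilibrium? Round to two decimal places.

Solve by backward induction. Given q_M, the follower Orion maximises π_O = (474 - q_M - q_O)q_O - 71q_O.
Setting the follower's marginal profit to zero, 403 - q_M - 2q_O = 0, i.e. q_O = (403 - q_M)/2.
Meridian substitutes q_O(q_M) into its own profit: π_M = q_M(474 - q_M - (403 - q_M)/2) - 132q_M = (545/2 - (1/2)q_M)q_M - 132q_M.
The leader's first-order condition 281/2 - q_M = 0 yields q_M = 281/2.
Then q_O = (403 - 281/2)/2 = 525/4.

131.25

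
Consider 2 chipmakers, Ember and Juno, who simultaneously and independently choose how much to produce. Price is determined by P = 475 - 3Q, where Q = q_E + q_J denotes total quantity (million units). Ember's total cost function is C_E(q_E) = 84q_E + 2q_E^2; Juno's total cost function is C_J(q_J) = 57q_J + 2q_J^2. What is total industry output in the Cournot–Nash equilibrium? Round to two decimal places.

62.23

Ember's profit: π_E = (475 - 3Q)q_E - (84q_E + 2q_E²). Setting ∂π_E/∂q_E = 0: 391 - 10q_E - 3(q_J) = 0.
Juno's first-order condition: 418 - 10q_J - 3(q_E) = 0.
Rearranging gives the reaction functions q_E = (391 - 3q_J)/10 and q_J = (418 - 3q_E)/10.
Solving the pair: q_E = 29.1868, q_J = 33.0440.
Total output Q = 29.1868 + 33.0440 = 809/13.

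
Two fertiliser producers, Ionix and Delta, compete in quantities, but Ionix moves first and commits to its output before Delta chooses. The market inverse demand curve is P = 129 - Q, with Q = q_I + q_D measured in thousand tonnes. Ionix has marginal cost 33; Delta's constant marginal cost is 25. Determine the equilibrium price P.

55

The follower Delta best-responds to any q_I: π_D = (129 - Q)q_D - 25q_D.
Follower FOC: 104 - q_I - 2q_D = 0, so q_D(q_I) = (104 - q_I)/2.
Ionix substitutes q_D(q_I) into its own profit: π_I = q_I(129 - q_I - (104 - q_I)/2) - 33q_I = (77 - (1/2)q_I)q_I - 33q_I.
Maximising: ∂π_I/∂q_I = 44 - q_I = 0, giving q_I = 44.
Then q_D = (104 - 44)/2 = 30.
Total output Q = 74, so price P = 129 - 74 = 55.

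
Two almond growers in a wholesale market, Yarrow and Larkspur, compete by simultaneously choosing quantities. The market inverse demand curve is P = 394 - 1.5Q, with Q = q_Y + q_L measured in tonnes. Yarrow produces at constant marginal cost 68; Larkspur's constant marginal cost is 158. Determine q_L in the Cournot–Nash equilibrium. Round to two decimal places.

Yarrow's profit: π_Y = (394 - 1.5Q)q_Y - (68q_Y). Setting ∂π_Y/∂q_Y = 0: 326 - 3q_Y - (3/2)(q_L) = 0.
Larkspur's profit: π_L = (394 - 1.5Q)q_L - (158q_L). Setting ∂π_L/∂q_L = 0: 236 - 3q_L - (3/2)(q_Y) = 0.
So q_Y = (326 - (3/2)q_L)/3 and q_L = (236 - (3/2)q_Y)/3.
Substituting one into the other gives q_Y = 832/9 and q_L = 292/9.

32.44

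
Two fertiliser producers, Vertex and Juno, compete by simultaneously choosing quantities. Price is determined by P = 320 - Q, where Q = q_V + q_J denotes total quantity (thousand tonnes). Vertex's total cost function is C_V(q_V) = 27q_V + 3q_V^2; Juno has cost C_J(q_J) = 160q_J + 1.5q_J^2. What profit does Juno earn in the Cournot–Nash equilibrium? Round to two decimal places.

1601.20

Vertex's profit: π_V = (320 - Q)q_V - (27q_V + 3q_V²). Setting ∂π_V/∂q_V = 0: 293 - 8q_V - (q_J) = 0.
Juno's first-order condition: 160 - 5q_J - (q_V) = 0.
So q_V = (293 - q_J)/8 and q_J = (160 - q_V)/5.
Solving the pair: q_V = 435/13, q_J = 329/13.
Price P = 320 - 764/13 = 261.2308.
Juno's profit: 261.2308·(329/13) - 160·(329/13) - (3/2)(329/13)² = 1601.1982.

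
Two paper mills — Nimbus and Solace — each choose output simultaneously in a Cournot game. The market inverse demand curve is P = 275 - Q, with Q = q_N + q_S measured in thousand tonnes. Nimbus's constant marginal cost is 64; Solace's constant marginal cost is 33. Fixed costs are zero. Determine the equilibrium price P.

Nimbus's profit: π_N = (275 - Q)q_N - (64q_N). Setting ∂π_N/∂q_N = 0: 211 - 2q_N - (q_S) = 0.
Solace's profit: π_S = (275 - Q)q_S - (33q_S). Setting ∂π_S/∂q_S = 0: 242 - 2q_S - (q_N) = 0.
Rearranging gives the reaction functions q_N = (211 - q_S)/2 and q_S = (242 - q_N)/2.
Substituting one into the other gives q_N = 60 and q_S = 91.
Total output Q = 151, so price P = 275 - 151 = 124.

124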